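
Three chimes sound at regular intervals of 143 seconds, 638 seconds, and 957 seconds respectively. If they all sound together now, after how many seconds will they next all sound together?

24882 seconds

The first simultaneous occurrence is after LCM of the individual periods.
143 = 11 × 13
638 = 2 × 11 × 29
957 = 3 × 11 × 29
LCM(143, 638, 957) = 2 × 3 × 11 × 13 × 29 = 24882.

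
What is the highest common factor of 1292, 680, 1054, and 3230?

34

1292 = 2^2 × 17 × 19
680 = 2^3 × 5 × 17
1054 = 2 × 17 × 31
3230 = 2 × 5 × 17 × 19
gcd(1292, 680, 1054, 3230) = 2 × 17 = 34.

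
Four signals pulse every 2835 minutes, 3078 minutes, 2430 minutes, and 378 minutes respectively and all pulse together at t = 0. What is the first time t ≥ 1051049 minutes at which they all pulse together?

1292760 minutes

Joint pulses occur at multiples of LCM(2835, 3078, 2430, 378).
2835 = 3^4 × 5 × 7
3078 = 2 × 3^4 × 19
2430 = 2 × 3^5 × 5
378 = 2 × 3^3 × 7
LCM(2835, 3078, 2430, 378) = 2 × 3^5 × 5 × 7 × 19 = 323190.
Smallest multiple of 323190 that is ≥ 1051049: ⌈1051049/323190⌉ × 323190 = 4 × 323190 = 1292760.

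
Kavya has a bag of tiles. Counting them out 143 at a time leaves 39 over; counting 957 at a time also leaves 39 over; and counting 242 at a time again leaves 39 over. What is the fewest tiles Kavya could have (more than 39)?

N − 39 must be a common multiple of 143, 957, and 242.
143 = 11 × 13
957 = 3 × 11 × 29
242 = 2 × 11^2
LCM(143, 957, 242) = 2 × 3 × 11^2 × 13 × 29 = 273702.
Smallest N > 39 is LCM + 39 = 273702 + 39 = 273741.

273741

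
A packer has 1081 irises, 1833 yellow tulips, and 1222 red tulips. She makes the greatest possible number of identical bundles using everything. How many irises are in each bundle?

Number of bundles = gcd(1081, 1833, 1222).
1081 = 23 × 47
1833 = 3 × 13 × 47
1222 = 2 × 13 × 47
gcd(1081, 1833, 1222) = 47.
irises per bundle = 1081 / 47 = 23.

23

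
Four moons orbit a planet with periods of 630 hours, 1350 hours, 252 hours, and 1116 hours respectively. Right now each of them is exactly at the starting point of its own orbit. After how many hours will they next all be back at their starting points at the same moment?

They coincide at every common multiple of the periods; the first is the LCM.
630 = 2 × 3^2 × 5 × 7
1350 = 2 × 3^3 × 5^2
252 = 2^2 × 3^2 × 7
1116 = 2^2 × 3^2 × 31
LCM(630, 1350, 252, 1116) = 2^2 × 3^3 × 5^2 × 7 × 31 = 585900.

585900 hours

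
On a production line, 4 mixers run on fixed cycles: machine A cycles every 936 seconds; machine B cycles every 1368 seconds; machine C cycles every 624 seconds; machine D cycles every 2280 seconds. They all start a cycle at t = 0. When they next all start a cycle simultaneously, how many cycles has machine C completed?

They are all back at their starting positions together after one LCM of the periods.
936 = 2^3 × 3^2 × 13
1368 = 2^3 × 3^2 × 19
624 = 2^4 × 3 × 13
2280 = 2^3 × 3 × 5 × 19
LCM(936, 1368, 624, 2280) = 2^4 × 3^2 × 5 × 13 × 19 = 177840.
Cycles for period 624: 177840 / 624 = 285.

285 cycles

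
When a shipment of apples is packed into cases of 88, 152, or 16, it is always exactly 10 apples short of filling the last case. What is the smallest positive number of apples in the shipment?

Being 10 short of a full case of size k means N ≡ −10 (mod k), i.e. N + 10 is a multiple of each size.
88 = 2^3 × 11
152 = 2^3 × 19
16 = 2^4
LCM(88, 152, 16) = 2^4 × 11 × 19 = 3344.
Smallest positive N is 3344 − 10 = 3334.

3334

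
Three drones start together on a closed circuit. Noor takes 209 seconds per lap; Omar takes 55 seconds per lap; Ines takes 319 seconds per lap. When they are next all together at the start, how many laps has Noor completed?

The first common completion time is the LCM of the periods.
209 = 11 × 19
55 = 5 × 11
319 = 11 × 29
LCM(209, 55, 319) = 5 × 11 × 19 × 29 = 30305.
Laps for period 209: 30305 / 209 = 145.

145 laps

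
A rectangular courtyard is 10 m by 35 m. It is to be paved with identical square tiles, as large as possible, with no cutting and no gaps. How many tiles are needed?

14

Tile side = gcd(10, 35).
10 = 2 × 5
35 = 5 × 7
gcd(10, 35) = 5.
Tiles: (10/5) × (35/5) = 2 × 7 = 14.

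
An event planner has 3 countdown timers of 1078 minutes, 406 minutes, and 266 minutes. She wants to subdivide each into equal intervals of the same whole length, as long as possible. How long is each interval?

14 minutes

The interval must divide each timer length; the longest such is the gcd.
1078 = 2 × 7^2 × 11
406 = 2 × 7 × 29
266 = 2 × 7 × 19
gcd(1078, 406, 266) = 2 × 7 = 14.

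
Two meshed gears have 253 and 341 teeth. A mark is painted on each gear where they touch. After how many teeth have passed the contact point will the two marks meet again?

7843 teeth

The first simultaneous occurrence is after LCM of the individual periods.
253 = 11 × 23
341 = 11 × 31
LCM(253, 341) = 11 × 23 × 31 = 7843.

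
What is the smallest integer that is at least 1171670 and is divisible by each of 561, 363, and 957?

The integer must be a common multiple of 561, 363, and 957, so a multiple of their LCM.
561 = 3 × 11 × 17
363 = 3 × 11^2
957 = 3 × 11 × 29
LCM(561, 363, 957) = 3 × 11^2 × 17 × 29 = 178959.
Smallest multiple of 178959 that is ≥ 1171670: ⌈1171670/178959⌉ × 178959 = 7 × 178959 = 1252713.

1252713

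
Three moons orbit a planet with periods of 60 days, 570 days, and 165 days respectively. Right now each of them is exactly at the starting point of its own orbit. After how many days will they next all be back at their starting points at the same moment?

12540 days

We need the least common multiple of the intervals.
60 = 2^2 × 3 × 5
570 = 2 × 3 × 5 × 19
165 = 3 × 5 × 11
LCM(60, 570, 165) = 2^2 × 3 × 5 × 11 × 19 = 12540.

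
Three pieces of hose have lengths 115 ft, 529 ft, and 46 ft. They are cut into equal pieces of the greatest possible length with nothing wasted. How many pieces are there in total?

Piece length = gcd(115, 529, 46).
115 = 5 × 23
529 = 23^2
46 = 2 × 23
gcd(115, 529, 46) = 23.
Total pieces = 115/23 + 529/23 + 46/23 = 5 + 23 + 2 = 30.

30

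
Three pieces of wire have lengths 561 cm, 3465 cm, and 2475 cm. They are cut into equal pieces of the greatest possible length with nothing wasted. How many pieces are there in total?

Piece length = gcd(561, 3465, 2475).
561 = 3 × 11 × 17
3465 = 3^2 × 5 × 7 × 11
2475 = 3^2 × 5^2 × 11
gcd(561, 3465, 2475) = 3 × 11 = 33.
Total pieces = 561/33 + 3465/33 + 2475/33 = 17 + 105 + 75 = 197.

197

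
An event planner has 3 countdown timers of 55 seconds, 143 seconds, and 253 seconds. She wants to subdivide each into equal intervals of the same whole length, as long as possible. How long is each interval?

11 seconds

The interval must divide each timer length; the longest such is the gcd.
55 = 5 × 11
143 = 11 × 13
253 = 11 × 23
gcd(55, 143, 253) = 11.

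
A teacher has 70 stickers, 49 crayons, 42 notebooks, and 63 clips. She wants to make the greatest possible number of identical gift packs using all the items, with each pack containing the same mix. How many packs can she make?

7 packs

The pack count must divide each quantity, so the greatest is gcd(70, 49, 42, 63).
70 = 2 × 5 × 7
49 = 7^2
42 = 2 × 3 × 7
63 = 3^2 × 7
gcd(70, 49, 42, 63) = 7.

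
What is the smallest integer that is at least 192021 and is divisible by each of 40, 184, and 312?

215280

The integer must be a common multiple of 40, 184, and 312, so a multiple of their LCM.
40 = 2^3 × 5
184 = 2^3 × 23
312 = 2^3 × 3 × 13
LCM(40, 184, 312) = 2^3 × 3 × 5 × 13 × 23 = 35880.
Smallest multiple of 35880 that is ≥ 192021: ⌈192021/35880⌉ × 35880 = 6 × 35880 = 215280.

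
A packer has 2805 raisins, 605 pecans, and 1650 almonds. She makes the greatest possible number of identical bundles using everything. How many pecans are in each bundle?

Number of bundles = gcd(2805, 605, 1650).
2805 = 3 × 5 × 11 × 17
605 = 5 × 11^2
1650 = 2 × 3 × 5^2 × 11
gcd(2805, 605, 1650) = 5 × 11 = 55.
pecans per bundle = 605 / 55 = 11.

11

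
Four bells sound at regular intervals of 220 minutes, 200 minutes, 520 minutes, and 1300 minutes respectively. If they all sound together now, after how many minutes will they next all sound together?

We need the least common multiple of the intervals.
220 = 2^2 × 5 × 11
200 = 2^3 × 5^2
520 = 2^3 × 5 × 13
1300 = 2^2 × 5^2 × 13
LCM(220, 200, 520, 1300) = 2^3 × 5^2 × 11 × 13 = 28600.

28600 minutes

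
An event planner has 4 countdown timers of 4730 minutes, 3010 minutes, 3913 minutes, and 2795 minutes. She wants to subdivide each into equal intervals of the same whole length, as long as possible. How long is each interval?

43 minutes

The interval must divide each timer length; the longest such is the gcd.
4730 = 2 × 5 × 11 × 43
3010 = 2 × 5 × 7 × 43
3913 = 7 × 13 × 43
2795 = 5 × 13 × 43
gcd(4730, 3010, 3913, 2795) = 43.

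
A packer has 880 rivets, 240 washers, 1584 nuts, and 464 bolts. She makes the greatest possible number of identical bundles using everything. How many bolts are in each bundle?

29

Number of bundles = gcd(880, 240, 1584, 464).
880 = 2^4 × 5 × 11
240 = 2^4 × 3 × 5
1584 = 2^4 × 3^2 × 11
464 = 2^4 × 29
gcd(880, 240, 1584, 464) = 2^4 = 16.
bolts per bundle = 464 / 16 = 29.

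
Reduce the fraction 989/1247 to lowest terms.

989 = 23 × 43
1247 = 29 × 43
gcd(989, 1247) = 43.
Divide numerator and denominator by 43: 989/1247 = 23/29.

23/29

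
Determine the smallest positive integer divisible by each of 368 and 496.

368 = 2^4 × 23
496 = 2^4 × 31
LCM(368, 496) = 2^4 × 23 × 31 = 11408.

11408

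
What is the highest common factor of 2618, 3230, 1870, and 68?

2618 = 2 × 7 × 11 × 17
3230 = 2 × 5 × 17 × 19
1870 = 2 × 5 × 11 × 17
68 = 2^2 × 17
gcd(2618, 3230, 1870, 68) = 2 × 17 = 34.

34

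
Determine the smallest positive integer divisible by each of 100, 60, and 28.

2100

100 = 2^2 × 5^2
60 = 2^2 × 3 × 5
28 = 2^2 × 7
LCM(100, 60, 28) = 2^2 × 3 × 5^2 × 7 = 2100.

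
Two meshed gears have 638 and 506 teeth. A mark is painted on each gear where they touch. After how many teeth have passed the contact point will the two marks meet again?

14674 teeth

They coincide at every common multiple of the periods; the first is the LCM.
638 = 2 × 11 × 29
506 = 2 × 11 × 23
LCM(638, 506) = 2 × 11 × 23 × 29 = 14674.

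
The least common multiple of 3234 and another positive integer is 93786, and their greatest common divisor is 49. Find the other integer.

1421

gcd × lcm = product of the two integers, so the other integer is (49 × 93786) / 3234 = 1421.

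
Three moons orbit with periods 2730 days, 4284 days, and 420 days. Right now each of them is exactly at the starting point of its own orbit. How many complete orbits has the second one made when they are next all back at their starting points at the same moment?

They are all back at their starting positions together after one LCM of the periods.
2730 = 2 × 3 × 5 × 7 × 13
4284 = 2^2 × 3^2 × 7 × 17
420 = 2^2 × 3 × 5 × 7
LCM(2730, 4284, 420) = 2^2 × 3^2 × 5 × 7 × 13 × 17 = 278460.
Orbits for period 4284: 278460 / 4284 = 65.

65 orbits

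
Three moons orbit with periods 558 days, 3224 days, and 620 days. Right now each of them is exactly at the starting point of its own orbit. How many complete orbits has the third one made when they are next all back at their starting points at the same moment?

They are all back at their starting positions together after one LCM of the periods.
558 = 2 × 3^2 × 31
3224 = 2^3 × 13 × 31
620 = 2^2 × 5 × 31
LCM(558, 3224, 620) = 2^3 × 3^2 × 5 × 13 × 31 = 145080.
Orbits for period 620: 145080 / 620 = 234.

234 orbits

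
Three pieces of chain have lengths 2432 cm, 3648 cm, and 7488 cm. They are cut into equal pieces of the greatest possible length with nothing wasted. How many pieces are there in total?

212

Piece length = gcd(2432, 3648, 7488).
2432 = 2^7 × 19
3648 = 2^6 × 3 × 19
7488 = 2^6 × 3^2 × 13
gcd(2432, 3648, 7488) = 2^6 = 64.
Total pieces = 2432/64 + 3648/64 + 7488/64 = 38 + 57 + 117 = 212.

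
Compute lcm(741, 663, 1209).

741 = 3 × 13 × 19
663 = 3 × 13 × 17
1209 = 3 × 13 × 31
LCM(741, 663, 1209) = 3 × 13 × 17 × 19 × 31 = 390507.

390507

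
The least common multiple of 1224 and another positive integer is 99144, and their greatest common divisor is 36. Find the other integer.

gcd × lcm = product of the two integers, so the other integer is (36 × 99144) / 1224 = 2916.

2916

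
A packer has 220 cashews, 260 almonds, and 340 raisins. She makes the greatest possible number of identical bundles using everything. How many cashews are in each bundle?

Number of bundles = gcd(220, 260, 340).
220 = 2^2 × 5 × 11
260 = 2^2 × 5 × 13
340 = 2^2 × 5 × 17
gcd(220, 260, 340) = 2^2 × 5 = 20.
cashews per bundle = 220 / 20 = 11.

11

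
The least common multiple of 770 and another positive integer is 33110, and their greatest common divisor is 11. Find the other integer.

473

gcd × lcm = product of the two integers, so the other integer is (11 × 33110) / 770 = 473.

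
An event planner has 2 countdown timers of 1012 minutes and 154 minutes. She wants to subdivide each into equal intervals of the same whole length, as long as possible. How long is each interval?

22 minutes

The interval must divide each timer length; the longest such is the gcd.
1012 = 2^2 × 11 × 23
154 = 2 × 7 × 11
gcd(1012, 154) = 2 × 11 = 22.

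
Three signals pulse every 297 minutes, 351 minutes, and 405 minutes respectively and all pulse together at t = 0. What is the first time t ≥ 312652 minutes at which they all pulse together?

347490 minutes

Joint pulses occur at multiples of LCM(297, 351, 405).
297 = 3^3 × 11
351 = 3^3 × 13
405 = 3^4 × 5
LCM(297, 351, 405) = 3^4 × 5 × 11 × 13 = 57915.
Smallest multiple of 57915 that is ≥ 312652: ⌈312652/57915⌉ × 57915 = 6 × 57915 = 347490.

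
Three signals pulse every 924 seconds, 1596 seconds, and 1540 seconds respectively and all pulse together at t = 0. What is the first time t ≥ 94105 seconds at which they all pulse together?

Joint pulses occur at multiples of LCM(924, 1596, 1540).
924 = 2^2 × 3 × 7 × 11
1596 = 2^2 × 3 × 7 × 19
1540 = 2^2 × 5 × 7 × 11
LCM(924, 1596, 1540) = 2^2 × 3 × 5 × 7 × 11 × 19 = 87780.
Smallest multiple of 87780 that is ≥ 94105: ⌈94105/87780⌉ × 87780 = 2 × 87780 = 175560.

175560 seconds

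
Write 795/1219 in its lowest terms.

15/23

795 = 3 × 5 × 53
1219 = 23 × 53
gcd(795, 1219) = 53.
Divide numerator and denominator by 53: 795/1219 = 15/23.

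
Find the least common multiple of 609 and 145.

609 = 3 × 7 × 29
145 = 5 × 29
LCM(609, 145) = 3 × 5 × 7 × 29 = 3045.

3045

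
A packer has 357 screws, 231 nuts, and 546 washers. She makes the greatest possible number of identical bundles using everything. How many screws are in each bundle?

Number of bundles = gcd(357, 231, 546).
357 = 3 × 7 × 17
231 = 3 × 7 × 11
546 = 2 × 3 × 7 × 13
gcd(357, 231, 546) = 3 × 7 = 21.
screws per bundle = 357 / 21 = 17.

17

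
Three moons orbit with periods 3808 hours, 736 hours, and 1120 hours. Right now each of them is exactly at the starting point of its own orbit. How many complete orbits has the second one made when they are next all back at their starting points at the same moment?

They are all back at their starting positions together after one LCM of the periods.
3808 = 2^5 × 7 × 17
736 = 2^5 × 23
1120 = 2^5 × 5 × 7
LCM(3808, 736, 1120) = 2^5 × 5 × 7 × 17 × 23 = 437920.
Orbits for period 736: 437920 / 736 = 595.

595 orbits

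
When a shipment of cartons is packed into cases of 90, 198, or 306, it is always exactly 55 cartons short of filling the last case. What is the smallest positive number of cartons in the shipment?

Being 55 short of a full case of size k means N ≡ −55 (mod k), i.e. N + 55 is a multiple of each size.
90 = 2 × 3^2 × 5
198 = 2 × 3^2 × 11
306 = 2 × 3^2 × 17
LCM(90, 198, 306) = 2 × 3^2 × 5 × 11 × 17 = 16830.
Smallest positive N is 16830 − 55 = 16775.

16775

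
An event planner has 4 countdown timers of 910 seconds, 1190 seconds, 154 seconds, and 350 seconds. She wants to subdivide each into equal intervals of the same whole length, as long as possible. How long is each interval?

The interval must divide each timer length; the longest such is the gcd.
910 = 2 × 5 × 7 × 13
1190 = 2 × 5 × 7 × 17
154 = 2 × 7 × 11
350 = 2 × 5^2 × 7
gcd(910, 1190, 154, 350) = 2 × 7 = 14.

14 seconds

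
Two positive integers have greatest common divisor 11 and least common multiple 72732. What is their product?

For any two positive integers, gcd × lcm = product = 11 × 72732 = 800052.

800052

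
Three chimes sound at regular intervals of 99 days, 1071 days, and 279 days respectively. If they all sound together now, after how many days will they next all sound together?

We need the least common multiple of the intervals.
99 = 3^2 × 11
1071 = 3^2 × 7 × 17
279 = 3^2 × 31
LCM(99, 1071, 279) = 3^2 × 7 × 11 × 17 × 31 = 365211.

365211 days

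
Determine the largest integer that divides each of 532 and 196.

532 = 2^2 × 7 × 19
196 = 2^2 × 7^2
gcd(532, 196) = 2^2 × 7 = 28.

28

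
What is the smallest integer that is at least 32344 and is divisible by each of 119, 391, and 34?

The integer must be a common multiple of 119, 391, and 34, so a multiple of their LCM.
119 = 7 × 17
391 = 17 × 23
34 = 2 × 17
LCM(119, 391, 34) = 2 × 7 × 17 × 23 = 5474.
Smallest multiple of 5474 that is ≥ 32344: ⌈32344/5474⌉ × 5474 = 6 × 5474 = 32844.

32844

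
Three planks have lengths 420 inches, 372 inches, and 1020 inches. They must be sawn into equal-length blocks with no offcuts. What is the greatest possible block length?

12 inches

The block length must divide every plank, so the greatest is gcd(420, 372, 1020).
420 = 2^2 × 3 × 5 × 7
372 = 2^2 × 3 × 31
1020 = 2^2 × 3 × 5 × 17
gcd(420, 372, 1020) = 2^2 × 3 = 12.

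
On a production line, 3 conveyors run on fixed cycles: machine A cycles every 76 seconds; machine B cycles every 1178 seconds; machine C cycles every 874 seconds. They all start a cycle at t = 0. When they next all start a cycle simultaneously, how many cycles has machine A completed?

The first common completion time is the LCM of the periods.
76 = 2^2 × 19
1178 = 2 × 19 × 31
874 = 2 × 19 × 23
LCM(76, 1178, 874) = 2^2 × 19 × 23 × 31 = 54188.
Cycles for period 76: 54188 / 76 = 713.

713 cycles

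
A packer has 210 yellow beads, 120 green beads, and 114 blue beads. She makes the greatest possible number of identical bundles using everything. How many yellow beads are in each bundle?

35

Number of bundles = gcd(210, 120, 114).
210 = 2 × 3 × 5 × 7
120 = 2^3 × 3 × 5
114 = 2 × 3 × 19
gcd(210, 120, 114) = 2 × 3 = 6.
yellow beads per bundle = 210 / 6 = 35.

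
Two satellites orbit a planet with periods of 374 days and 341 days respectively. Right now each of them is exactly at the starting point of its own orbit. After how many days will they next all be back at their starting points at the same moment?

11594 days

The first simultaneous occurrence is after LCM of the individual periods.
374 = 2 × 11 × 17
341 = 11 × 31
LCM(374, 341) = 2 × 11 × 17 × 31 = 11594.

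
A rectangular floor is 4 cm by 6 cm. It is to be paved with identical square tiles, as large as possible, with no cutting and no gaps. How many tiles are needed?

6

Tile side = gcd(4, 6).
4 = 2^2
6 = 2 × 3
gcd(4, 6) = 2.
Tiles: (4/2) × (6/2) = 2 × 3 = 6.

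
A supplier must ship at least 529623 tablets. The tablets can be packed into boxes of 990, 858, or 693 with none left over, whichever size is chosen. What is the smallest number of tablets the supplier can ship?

540540

The number of tablets must be a common multiple of 990, 858, and 693, so a multiple of their LCM.
990 = 2 × 3^2 × 5 × 11
858 = 2 × 3 × 11 × 13
693 = 3^2 × 7 × 11
LCM(990, 858, 693) = 2 × 3^2 × 5 × 7 × 11 × 13 = 90090.
Smallest multiple of 90090 that is ≥ 529623: ⌈529623/90090⌉ × 90090 = 6 × 90090 = 540540.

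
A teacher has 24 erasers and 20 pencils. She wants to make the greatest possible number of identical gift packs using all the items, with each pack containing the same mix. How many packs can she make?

4 packs

By the Euclidean algorithm:
24 = 1 × 20 + 4
20 = 5 × 4 + 0
gcd(24, 20) = 4.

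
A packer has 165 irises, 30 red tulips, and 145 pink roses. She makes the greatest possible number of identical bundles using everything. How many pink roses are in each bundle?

Number of bundles = gcd(165, 30, 145).
165 = 3 × 5 × 11
30 = 2 × 3 × 5
145 = 5 × 29
gcd(165, 30, 145) = 5.
pink roses per bundle = 145 / 5 = 29.

29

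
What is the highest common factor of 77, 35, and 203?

7

77 = 7 × 11
35 = 5 × 7
203 = 7 × 29
gcd(77, 35, 203) = 7.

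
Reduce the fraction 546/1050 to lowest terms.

13/25

546 = 2 × 3 × 7 × 13
1050 = 2 × 3 × 5^2 × 7
gcd(546, 1050) = 2 × 3 × 7 = 42.
Divide numerator and denominator by 42: 546/1050 = 13/25.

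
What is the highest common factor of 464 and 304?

16

464 = 2^4 × 29
304 = 2^4 × 19
gcd(464, 304) = 2^4 = 16.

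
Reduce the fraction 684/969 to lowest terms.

12/17

684 = 2^2 × 3^2 × 19
969 = 3 × 17 × 19
gcd(684, 969) = 3 × 19 = 57.
Divide numerator and denominator by 57: 684/969 = 12/17.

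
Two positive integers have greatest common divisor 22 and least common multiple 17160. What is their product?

377520

For any two positive integers, gcd × lcm = product = 22 × 17160 = 377520.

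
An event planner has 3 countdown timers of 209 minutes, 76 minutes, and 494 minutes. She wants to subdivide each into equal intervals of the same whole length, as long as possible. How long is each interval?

19 minutes

The interval must divide each timer length; the longest such is the gcd.
209 = 11 × 19
76 = 2^2 × 19
494 = 2 × 13 × 19
gcd(209, 76, 494) = 19.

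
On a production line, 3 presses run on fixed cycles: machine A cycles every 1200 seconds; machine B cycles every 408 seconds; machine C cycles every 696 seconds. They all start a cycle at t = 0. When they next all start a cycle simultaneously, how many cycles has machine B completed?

1450 cycles

The first common completion time is the LCM of the periods.
1200 = 2^4 × 3 × 5^2
408 = 2^3 × 3 × 17
696 = 2^3 × 3 × 29
LCM(1200, 408, 696) = 2^4 × 3 × 5^2 × 17 × 29 = 591600.
Cycles for period 408: 591600 / 408 = 1450.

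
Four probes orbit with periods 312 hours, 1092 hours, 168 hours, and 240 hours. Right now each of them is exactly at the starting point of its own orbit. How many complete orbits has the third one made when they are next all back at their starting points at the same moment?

130 orbits

The first common completion time is the LCM of the periods.
312 = 2^3 × 3 × 13
1092 = 2^2 × 3 × 7 × 13
168 = 2^3 × 3 × 7
240 = 2^4 × 3 × 5
LCM(312, 1092, 168, 240) = 2^4 × 3 × 5 × 7 × 13 = 21840.
Orbits for period 168: 21840 / 168 = 130.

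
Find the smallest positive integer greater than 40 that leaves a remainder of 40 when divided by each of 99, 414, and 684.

173092

N − 40 must be a common multiple of 99, 414, and 684.
99 = 3^2 × 11
414 = 2 × 3^2 × 23
684 = 2^2 × 3^2 × 19
LCM(99, 414, 684) = 2^2 × 3^2 × 11 × 19 × 23 = 173052.
Smallest N > 40 is LCM + 40 = 173052 + 40 = 173092.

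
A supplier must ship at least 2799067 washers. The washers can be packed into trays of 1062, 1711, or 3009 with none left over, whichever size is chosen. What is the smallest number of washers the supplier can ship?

3141396

The number of washers must be a common multiple of 1062, 1711, and 3009, so a multiple of their LCM.
1062 = 2 × 3^2 × 59
1711 = 29 × 59
3009 = 3 × 17 × 59
LCM(1062, 1711, 3009) = 2 × 3^2 × 17 × 29 × 59 = 523566.
Smallest multiple of 523566 that is ≥ 2799067: ⌈2799067/523566⌉ × 523566 = 6 × 523566 = 3141396.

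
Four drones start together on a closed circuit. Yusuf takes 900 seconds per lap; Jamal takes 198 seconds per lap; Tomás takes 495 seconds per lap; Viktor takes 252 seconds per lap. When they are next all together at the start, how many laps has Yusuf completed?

All finish a whole number of cycles simultaneously at t = LCM of the periods.
900 = 2^2 × 3^2 × 5^2
198 = 2 × 3^2 × 11
495 = 3^2 × 5 × 11
252 = 2^2 × 3^2 × 7
LCM(900, 198, 495, 252) = 2^2 × 3^2 × 5^2 × 7 × 11 = 69300.
Laps for period 900: 69300 / 900 = 77.

77 laps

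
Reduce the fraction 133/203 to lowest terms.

19/29

133 = 7 × 19
203 = 7 × 29
gcd(133, 203) = 7.
Divide numerator and denominator by 7: 133/203 = 19/29.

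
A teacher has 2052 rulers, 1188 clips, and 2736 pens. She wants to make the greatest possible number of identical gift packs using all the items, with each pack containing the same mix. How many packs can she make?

36 packs

The pack count must divide each quantity, so the greatest is gcd(2052, 1188, 2736).
2052 = 2^2 × 3^3 × 19
1188 = 2^2 × 3^3 × 11
2736 = 2^4 × 3^2 × 19
gcd(2052, 1188, 2736) = 2^2 × 3^2 = 36.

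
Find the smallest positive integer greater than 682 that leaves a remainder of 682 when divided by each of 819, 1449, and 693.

207889

N − 682 must be a common multiple of 819, 1449, and 693.
819 = 3^2 × 7 × 13
1449 = 3^2 × 7 × 23
693 = 3^2 × 7 × 11
LCM(819, 1449, 693) = 3^2 × 7 × 11 × 13 × 23 = 207207.
Smallest N > 682 is LCM + 682 = 207207 + 682 = 207889.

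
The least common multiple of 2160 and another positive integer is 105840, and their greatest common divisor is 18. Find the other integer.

gcd × lcm = product of the two integers, so the other integer is (18 × 105840) / 2160 = 882.

882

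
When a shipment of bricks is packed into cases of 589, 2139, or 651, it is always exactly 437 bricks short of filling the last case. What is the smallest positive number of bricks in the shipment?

284050

Being 437 short of a full case of size k means N ≡ −437 (mod k), i.e. N + 437 is a multiple of each size.
589 = 19 × 31
2139 = 3 × 23 × 31
651 = 3 × 7 × 31
LCM(589, 2139, 651) = 3 × 7 × 19 × 23 × 31 = 284487.
Smallest positive N is 284487 − 437 = 284050.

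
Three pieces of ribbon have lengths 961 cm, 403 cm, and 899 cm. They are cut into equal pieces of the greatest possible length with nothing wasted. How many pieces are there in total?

73

Piece length = gcd(961, 403, 899).
961 = 31^2
403 = 13 × 31
899 = 29 × 31
gcd(961, 403, 899) = 31.
Total pieces = 961/31 + 403/31 + 899/31 = 31 + 13 + 29 = 73.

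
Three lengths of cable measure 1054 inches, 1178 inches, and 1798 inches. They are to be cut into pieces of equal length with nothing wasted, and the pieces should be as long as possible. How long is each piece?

Each piece length must divide every original length, so the longest possible is gcd(1054, 1178, 1798).
1054 = 2 × 17 × 31
1178 = 2 × 19 × 31
1798 = 2 × 29 × 31
gcd(1054, 1178, 1798) = 2 × 31 = 62.

62 inches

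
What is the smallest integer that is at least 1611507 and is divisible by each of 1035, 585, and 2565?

2300805

The integer must be a common multiple of 1035, 585, and 2565, so a multiple of their LCM.
1035 = 3^2 × 5 × 23
585 = 3^2 × 5 × 13
2565 = 3^3 × 5 × 19
LCM(1035, 585, 2565) = 3^3 × 5 × 13 × 19 × 23 = 766935.
Smallest multiple of 766935 that is ≥ 1611507: ⌈1611507/766935⌉ × 766935 = 3 × 766935 = 2300805.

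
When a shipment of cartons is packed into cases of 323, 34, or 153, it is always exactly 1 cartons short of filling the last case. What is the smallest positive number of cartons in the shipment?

5813

Being 1 short of a full case of size k means N ≡ −1 (mod k), i.e. N + 1 is a multiple of each size.
323 = 17 × 19
34 = 2 × 17
153 = 3^2 × 17
LCM(323, 34, 153) = 2 × 3^2 × 17 × 19 = 5814.
Smallest positive N is 5814 − 1 = 5813.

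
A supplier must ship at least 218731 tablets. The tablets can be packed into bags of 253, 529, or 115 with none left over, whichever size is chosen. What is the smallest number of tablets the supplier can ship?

232760

The number of tablets must be a common multiple of 253, 529, and 115, so a multiple of their LCM.
253 = 11 × 23
529 = 23^2
115 = 5 × 23
LCM(253, 529, 115) = 5 × 11 × 23^2 = 29095.
Smallest multiple of 29095 that is ≥ 218731: ⌈218731/29095⌉ × 29095 = 8 × 29095 = 232760.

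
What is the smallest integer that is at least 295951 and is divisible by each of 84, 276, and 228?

330372

The integer must be a common multiple of 84, 276, and 228, so a multiple of their LCM.
84 = 2^2 × 3 × 7
276 = 2^2 × 3 × 23
228 = 2^2 × 3 × 19
LCM(84, 276, 228) = 2^2 × 3 × 7 × 19 × 23 = 36708.
Smallest multiple of 36708 that is ≥ 295951: ⌈295951/36708⌉ × 36708 = 9 × 36708 = 330372.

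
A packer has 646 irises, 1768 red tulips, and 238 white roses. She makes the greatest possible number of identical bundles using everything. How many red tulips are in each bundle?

Number of bundles = gcd(646, 1768, 238).
646 = 2 × 17 × 19
1768 = 2^3 × 13 × 17
238 = 2 × 7 × 17
gcd(646, 1768, 238) = 2 × 17 = 34.
red tulips per bundle = 1768 / 34 = 52.

52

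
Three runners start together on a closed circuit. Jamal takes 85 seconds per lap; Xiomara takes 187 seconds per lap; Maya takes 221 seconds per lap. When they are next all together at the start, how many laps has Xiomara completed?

All finish a whole number of cycles simultaneously at t = LCM of the periods.
85 = 5 × 17
187 = 11 × 17
221 = 13 × 17
LCM(85, 187, 221) = 5 × 11 × 13 × 17 = 12155.
Laps for period 187: 12155 / 187 = 65.

65 laps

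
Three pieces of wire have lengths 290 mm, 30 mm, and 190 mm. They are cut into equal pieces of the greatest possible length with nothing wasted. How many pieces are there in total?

51

Piece length = gcd(290, 30, 190).
290 = 2 × 5 × 29
30 = 2 × 3 × 5
190 = 2 × 5 × 19
gcd(290, 30, 190) = 2 × 5 = 10.
Total pieces = 290/10 + 30/10 + 190/10 = 29 + 3 + 19 = 51.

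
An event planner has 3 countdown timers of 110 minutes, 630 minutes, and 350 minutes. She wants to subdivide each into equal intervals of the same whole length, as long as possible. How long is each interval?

10 minutes

The interval must divide each timer length; the longest such is the gcd.
110 = 2 × 5 × 11
630 = 2 × 3^2 × 5 × 7
350 = 2 × 5^2 × 7
gcd(110, 630, 350) = 2 × 5 = 10.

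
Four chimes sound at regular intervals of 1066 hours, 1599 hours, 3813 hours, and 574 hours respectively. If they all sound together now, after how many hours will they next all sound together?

The first simultaneous occurrence is after LCM of the individual periods.
1066 = 2 × 13 × 41
1599 = 3 × 13 × 41
3813 = 3 × 31 × 41
574 = 2 × 7 × 41
LCM(1066, 1599, 3813, 574) = 2 × 3 × 7 × 13 × 31 × 41 = 693966.

693966 hours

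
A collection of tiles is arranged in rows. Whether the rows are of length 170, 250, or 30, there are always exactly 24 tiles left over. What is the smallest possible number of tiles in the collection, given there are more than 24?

12774

N − 24 must be a common multiple of 170, 250, and 30.
170 = 2 × 5 × 17
250 = 2 × 5^3
30 = 2 × 3 × 5
LCM(170, 250, 30) = 2 × 3 × 5^3 × 17 = 12750.
Smallest N > 24 is LCM + 24 = 12750 + 24 = 12774.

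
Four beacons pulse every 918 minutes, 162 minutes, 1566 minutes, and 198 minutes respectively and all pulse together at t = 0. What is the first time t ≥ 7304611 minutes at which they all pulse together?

Joint pulses occur at multiples of LCM(918, 162, 1566, 198).
918 = 2 × 3^3 × 17
162 = 2 × 3^4
1566 = 2 × 3^3 × 29
198 = 2 × 3^2 × 11
LCM(918, 162, 1566, 198) = 2 × 3^4 × 11 × 17 × 29 = 878526.
Smallest multiple of 878526 that is ≥ 7304611: ⌈7304611/878526⌉ × 878526 = 9 × 878526 = 7906734.

7906734 minutes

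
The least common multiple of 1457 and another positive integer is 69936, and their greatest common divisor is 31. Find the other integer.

1488

gcd × lcm = product of the two integers, so the other integer is (31 × 69936) / 1457 = 1488.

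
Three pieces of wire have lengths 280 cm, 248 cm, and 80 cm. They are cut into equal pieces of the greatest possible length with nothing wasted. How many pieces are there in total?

76

Piece length = gcd(280, 248, 80).
280 = 2^3 × 5 × 7
248 = 2^3 × 31
80 = 2^4 × 5
gcd(280, 248, 80) = 2^3 = 8.
Total pieces = 280/8 + 248/8 + 80/8 = 35 + 31 + 10 = 76.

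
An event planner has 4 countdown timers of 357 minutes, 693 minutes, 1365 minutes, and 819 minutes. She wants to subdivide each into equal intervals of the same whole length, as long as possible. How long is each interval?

21 minutes

The interval must divide each timer length; the longest such is the gcd.
357 = 3 × 7 × 17
693 = 3^2 × 7 × 11
1365 = 3 × 5 × 7 × 13
819 = 3^2 × 7 × 13
gcd(357, 693, 1365, 819) = 3 × 7 = 21.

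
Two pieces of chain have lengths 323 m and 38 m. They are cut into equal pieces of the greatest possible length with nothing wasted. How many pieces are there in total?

Piece length = gcd(323, 38).
323 = 17 × 19
38 = 2 × 19
gcd(323, 38) = 19.
Total pieces = 323/19 + 38/19 = 17 + 2 = 19.

19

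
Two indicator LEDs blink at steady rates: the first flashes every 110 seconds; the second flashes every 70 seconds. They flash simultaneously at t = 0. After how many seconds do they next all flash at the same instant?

We need the least common multiple of the intervals.
110 = 2 × 5 × 11
70 = 2 × 5 × 7
LCM(110, 70) = 2 × 5 × 7 × 11 = 770.

770 seconds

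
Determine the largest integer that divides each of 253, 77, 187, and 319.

253 = 11 × 23
77 = 7 × 11
187 = 11 × 17
319 = 11 × 29
gcd(253, 77, 187, 319) = 11.

11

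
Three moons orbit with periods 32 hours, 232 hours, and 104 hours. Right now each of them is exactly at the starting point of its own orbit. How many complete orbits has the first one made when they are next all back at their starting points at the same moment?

377 orbits

They are all back at their starting positions together after one LCM of the periods.
32 = 2^5
232 = 2^3 × 29
104 = 2^3 × 13
LCM(32, 232, 104) = 2^5 × 13 × 29 = 12064.
Orbits for period 32: 12064 / 32 = 377.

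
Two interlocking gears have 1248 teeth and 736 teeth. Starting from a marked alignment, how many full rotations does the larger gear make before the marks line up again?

23 rotations

All finish a whole number of cycles simultaneously at t = LCM of the periods.
1248 = 2^5 × 3 × 13
736 = 2^5 × 23
LCM(1248, 736) = 2^5 × 3 × 13 × 23 = 28704.
Rotations for period 1248: 28704 / 1248 = 23.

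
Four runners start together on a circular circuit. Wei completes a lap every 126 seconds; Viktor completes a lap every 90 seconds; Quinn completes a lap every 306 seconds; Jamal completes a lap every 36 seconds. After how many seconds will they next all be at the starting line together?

21420 seconds

The first simultaneous occurrence is after LCM of the individual periods.
126 = 2 × 3^2 × 7
90 = 2 × 3^2 × 5
306 = 2 × 3^2 × 17
36 = 2^2 × 3^2
LCM(126, 90, 306, 36) = 2^2 × 3^2 × 5 × 7 × 17 = 21420.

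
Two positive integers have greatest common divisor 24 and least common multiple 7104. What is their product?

170496

For any two positive integers, gcd × lcm = product = 24 × 7104 = 170496.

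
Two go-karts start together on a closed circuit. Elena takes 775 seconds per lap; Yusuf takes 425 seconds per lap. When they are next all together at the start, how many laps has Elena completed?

17 laps

All finish a whole number of cycles simultaneously at t = LCM of the periods.
775 = 5^2 × 31
425 = 5^2 × 17
LCM(775, 425) = 5^2 × 17 × 31 = 13175.
Laps for period 775: 13175 / 775 = 17.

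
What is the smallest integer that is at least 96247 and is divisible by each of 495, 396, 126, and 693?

97020

The integer must be a common multiple of 495, 396, 126, and 693, so a multiple of their LCM.
495 = 3^2 × 5 × 11
396 = 2^2 × 3^2 × 11
126 = 2 × 3^2 × 7
693 = 3^2 × 7 × 11
LCM(495, 396, 126, 693) = 2^2 × 3^2 × 5 × 7 × 11 = 13860.
Smallest multiple of 13860 that is ≥ 96247: ⌈96247/13860⌉ × 13860 = 7 × 13860 = 97020.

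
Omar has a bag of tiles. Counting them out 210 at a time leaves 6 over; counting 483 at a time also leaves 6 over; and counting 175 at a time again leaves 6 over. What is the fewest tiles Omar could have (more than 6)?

N − 6 must be a common multiple of 210, 483, and 175.
210 = 2 × 3 × 5 × 7
483 = 3 × 7 × 23
175 = 5^2 × 7
LCM(210, 483, 175) = 2 × 3 × 5^2 × 7 × 23 = 24150.
Smallest N > 6 is LCM + 6 = 24150 + 6 = 24156.

24156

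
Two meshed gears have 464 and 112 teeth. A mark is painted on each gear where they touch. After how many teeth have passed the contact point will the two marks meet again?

We need the least common multiple of the intervals.
464 = 2^4 × 29
112 = 2^4 × 7
LCM(464, 112) = 2^4 × 7 × 29 = 3248.

3248 teeth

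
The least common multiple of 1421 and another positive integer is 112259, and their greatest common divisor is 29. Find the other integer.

2291

gcd × lcm = product of the two integers, so the other integer is (29 × 112259) / 1421 = 2291.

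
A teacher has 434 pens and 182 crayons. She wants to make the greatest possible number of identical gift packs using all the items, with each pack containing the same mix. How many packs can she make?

The pack count must divide each quantity, so the greatest is gcd(434, 182).
434 = 2 × 7 × 31
182 = 2 × 7 × 13
gcd(434, 182) = 2 × 7 = 14.

14 packs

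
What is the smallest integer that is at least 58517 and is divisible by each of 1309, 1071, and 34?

70686

The integer must be a common multiple of 1309, 1071, and 34, so a multiple of their LCM.
1309 = 7 × 11 × 17
1071 = 3^2 × 7 × 17
34 = 2 × 17
LCM(1309, 1071, 34) = 2 × 3^2 × 7 × 11 × 17 = 23562.
Smallest multiple of 23562 that is ≥ 58517: ⌈58517/23562⌉ × 23562 = 3 × 23562 = 70686.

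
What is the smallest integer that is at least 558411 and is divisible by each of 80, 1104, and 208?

574080

The integer must be a common multiple of 80, 1104, and 208, so a multiple of their LCM.
80 = 2^4 × 5
1104 = 2^4 × 3 × 23
208 = 2^4 × 13
LCM(80, 1104, 208) = 2^4 × 3 × 5 × 13 × 23 = 71760.
Smallest multiple of 71760 that is ≥ 558411: ⌈558411/71760⌉ × 71760 = 8 × 71760 = 574080.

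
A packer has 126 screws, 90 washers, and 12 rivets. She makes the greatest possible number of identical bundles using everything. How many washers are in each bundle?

Number of bundles = gcd(126, 90, 12).
126 = 2 × 3^2 × 7
90 = 2 × 3^2 × 5
12 = 2^2 × 3
gcd(126, 90, 12) = 2 × 3 = 6.
washers per bundle = 90 / 6 = 15.

15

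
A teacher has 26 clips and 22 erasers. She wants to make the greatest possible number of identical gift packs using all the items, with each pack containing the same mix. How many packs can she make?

The pack count must divide each quantity, so the greatest is gcd(26, 22).
26 = 2 × 13
22 = 2 × 11
gcd(26, 22) = 2.

2 packs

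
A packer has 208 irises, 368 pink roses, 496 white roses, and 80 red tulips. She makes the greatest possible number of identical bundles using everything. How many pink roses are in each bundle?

Number of bundles = gcd(208, 368, 496, 80).
208 = 2^4 × 13
368 = 2^4 × 23
496 = 2^4 × 31
80 = 2^4 × 5
gcd(208, 368, 496, 80) = 2^4 = 16.
pink roses per bundle = 368 / 16 = 23.

23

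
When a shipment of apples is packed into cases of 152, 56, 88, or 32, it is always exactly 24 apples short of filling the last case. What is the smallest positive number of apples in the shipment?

46792

Being 24 short of a full case of size k means N ≡ −24 (mod k), i.e. N + 24 is a multiple of each size.
152 = 2^3 × 19
56 = 2^3 × 7
88 = 2^3 × 11
32 = 2^5
LCM(152, 56, 88, 32) = 2^5 × 7 × 11 × 19 = 46816.
Smallest positive N is 46816 − 24 = 46792.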